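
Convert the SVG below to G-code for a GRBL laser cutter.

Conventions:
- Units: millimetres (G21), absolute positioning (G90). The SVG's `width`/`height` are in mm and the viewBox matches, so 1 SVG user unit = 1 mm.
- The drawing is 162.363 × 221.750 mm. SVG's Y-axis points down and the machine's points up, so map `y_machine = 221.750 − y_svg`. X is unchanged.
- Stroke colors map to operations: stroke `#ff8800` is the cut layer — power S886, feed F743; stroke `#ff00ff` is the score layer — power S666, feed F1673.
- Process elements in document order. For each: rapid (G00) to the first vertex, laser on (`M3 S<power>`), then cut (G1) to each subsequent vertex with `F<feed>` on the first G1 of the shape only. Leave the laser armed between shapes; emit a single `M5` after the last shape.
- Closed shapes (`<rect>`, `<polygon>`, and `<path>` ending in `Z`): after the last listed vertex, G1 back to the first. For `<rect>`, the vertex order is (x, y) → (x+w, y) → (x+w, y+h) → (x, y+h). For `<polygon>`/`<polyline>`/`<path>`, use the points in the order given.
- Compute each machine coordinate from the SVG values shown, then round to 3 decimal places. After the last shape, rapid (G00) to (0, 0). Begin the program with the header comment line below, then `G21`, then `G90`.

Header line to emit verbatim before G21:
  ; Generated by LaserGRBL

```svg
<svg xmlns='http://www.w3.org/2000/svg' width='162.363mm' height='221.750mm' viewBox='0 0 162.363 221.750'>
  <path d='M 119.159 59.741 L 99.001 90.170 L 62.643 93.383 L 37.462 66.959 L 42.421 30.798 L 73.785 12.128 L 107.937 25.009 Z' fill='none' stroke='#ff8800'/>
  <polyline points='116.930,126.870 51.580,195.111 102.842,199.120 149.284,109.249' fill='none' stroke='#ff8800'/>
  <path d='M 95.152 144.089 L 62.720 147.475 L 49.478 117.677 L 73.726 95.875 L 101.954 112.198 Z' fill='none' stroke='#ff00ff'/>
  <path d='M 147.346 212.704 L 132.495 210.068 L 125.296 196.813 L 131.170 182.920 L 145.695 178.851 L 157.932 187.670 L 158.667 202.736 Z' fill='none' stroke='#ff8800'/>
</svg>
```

; Generated by LaserGRBL
G21
G90
G00 X119.159 Y162.009
M3 S886
G1 X99.001 Y131.580 F743
G1 X62.643 Y128.367
G1 X37.462 Y154.791
G1 X42.421 Y190.952
G1 X73.785 Y209.622
G1 X107.937 Y196.741
G1 X119.159 Y162.009
G00 X116.930 Y94.880
M3 S886
G1 X51.580 Y26.639 F743
G1 X102.842 Y22.630
G1 X149.284 Y112.501
G00 X95.152 Y77.661
M3 S666
G1 X62.720 Y74.275 F1673
G1 X49.478 Y104.073
G1 X73.726 Y125.875
G1 X101.954 Y109.552
G1 X95.152 Y77.661
G00 X147.346 Y9.046
M3 S886
G1 X132.495 Y11.682 F743
G1 X125.296 Y24.937
G1 X131.170 Y38.830
G1 X145.695 Y42.899
G1 X157.932 Y34.080
G1 X158.667 Y19.014
G1 X147.346 Y9.046
M5
G00 X0.000 Y0.000

viewBox `0 0 162.363 221.750` with mm width/height → 1 unit = 1 mm. Flip: y_m = 221.750 − y_svg.

**Shape 1** — `<path>` regular polygon, stroke `#ff8800` → cut (S886, F743). Machine vertices: (119.159,162.009) → (99.001,131.580) → (62.643,128.367) → (37.462,154.791) → (42.421,190.952) → (73.785,209.622) → (107.937,196.741) → (119.159,162.009). Closed: final G1 returns to the first vertex.

**Shape 2** — `<polyline>` open polyline, stroke `#ff8800` → cut (S886, F743). Machine vertices: (116.930,94.880) → (51.580,26.639) → (102.842,22.630) → (149.284,112.501). Open path.

**Shape 3** — `<path>` regular polygon, stroke `#ff00ff` → score (S666, F1673). Machine vertices: (95.152,77.661) → (62.720,74.275) → (49.478,104.073) → (73.726,125.875) → (101.954,109.552) → (95.152,77.661). Closed: final G1 returns to the first vertex.

**Shape 4** — `<path>` regular polygon, stroke `#ff8800` → cut (S886, F743). Machine vertices: (147.346,9.046) → (132.495,11.682) → (125.296,24.937) → (131.170,38.830) → (145.695,42.899) → (157.932,34.080) → (158.667,19.014) → (147.346,9.046). Closed: final G1 returns to the first vertex.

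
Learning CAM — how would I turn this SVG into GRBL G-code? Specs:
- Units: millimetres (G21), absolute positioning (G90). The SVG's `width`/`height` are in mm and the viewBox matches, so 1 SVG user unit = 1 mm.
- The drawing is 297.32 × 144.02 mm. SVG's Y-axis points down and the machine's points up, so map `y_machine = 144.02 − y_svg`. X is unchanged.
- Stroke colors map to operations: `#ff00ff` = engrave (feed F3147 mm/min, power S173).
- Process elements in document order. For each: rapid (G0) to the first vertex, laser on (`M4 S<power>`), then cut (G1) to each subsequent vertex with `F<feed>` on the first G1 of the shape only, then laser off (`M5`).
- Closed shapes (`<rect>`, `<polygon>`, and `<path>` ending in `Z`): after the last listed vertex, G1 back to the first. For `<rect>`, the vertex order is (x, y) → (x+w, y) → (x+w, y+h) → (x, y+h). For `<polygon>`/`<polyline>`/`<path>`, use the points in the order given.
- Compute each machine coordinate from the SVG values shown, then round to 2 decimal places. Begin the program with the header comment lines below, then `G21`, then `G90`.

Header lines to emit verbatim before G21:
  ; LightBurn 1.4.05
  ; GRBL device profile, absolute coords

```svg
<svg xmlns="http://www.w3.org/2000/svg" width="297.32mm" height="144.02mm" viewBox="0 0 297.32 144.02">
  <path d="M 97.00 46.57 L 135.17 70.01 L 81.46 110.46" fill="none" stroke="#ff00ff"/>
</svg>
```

; LightBurn 1.4.05
; GRBL device profile, absolute coords
G21
G90
G0 X97.00 Y97.45
M4 S173
G1 X135.17 Y74.01 F3147
G1 X81.46 Y33.56
M5

Since the viewBox matches the mm dimensions, user units are millimetres directly. The only transform is the Y-flip y_m = 144.02 − y_svg.

Shape 1 is a open polyline drawn with `<path>`. Its stroke #ff00ff means engrave at S173, F3147. After flipping Y the toolpath is (97.00,97.45) → (135.17,74.01) → (81.46,33.56).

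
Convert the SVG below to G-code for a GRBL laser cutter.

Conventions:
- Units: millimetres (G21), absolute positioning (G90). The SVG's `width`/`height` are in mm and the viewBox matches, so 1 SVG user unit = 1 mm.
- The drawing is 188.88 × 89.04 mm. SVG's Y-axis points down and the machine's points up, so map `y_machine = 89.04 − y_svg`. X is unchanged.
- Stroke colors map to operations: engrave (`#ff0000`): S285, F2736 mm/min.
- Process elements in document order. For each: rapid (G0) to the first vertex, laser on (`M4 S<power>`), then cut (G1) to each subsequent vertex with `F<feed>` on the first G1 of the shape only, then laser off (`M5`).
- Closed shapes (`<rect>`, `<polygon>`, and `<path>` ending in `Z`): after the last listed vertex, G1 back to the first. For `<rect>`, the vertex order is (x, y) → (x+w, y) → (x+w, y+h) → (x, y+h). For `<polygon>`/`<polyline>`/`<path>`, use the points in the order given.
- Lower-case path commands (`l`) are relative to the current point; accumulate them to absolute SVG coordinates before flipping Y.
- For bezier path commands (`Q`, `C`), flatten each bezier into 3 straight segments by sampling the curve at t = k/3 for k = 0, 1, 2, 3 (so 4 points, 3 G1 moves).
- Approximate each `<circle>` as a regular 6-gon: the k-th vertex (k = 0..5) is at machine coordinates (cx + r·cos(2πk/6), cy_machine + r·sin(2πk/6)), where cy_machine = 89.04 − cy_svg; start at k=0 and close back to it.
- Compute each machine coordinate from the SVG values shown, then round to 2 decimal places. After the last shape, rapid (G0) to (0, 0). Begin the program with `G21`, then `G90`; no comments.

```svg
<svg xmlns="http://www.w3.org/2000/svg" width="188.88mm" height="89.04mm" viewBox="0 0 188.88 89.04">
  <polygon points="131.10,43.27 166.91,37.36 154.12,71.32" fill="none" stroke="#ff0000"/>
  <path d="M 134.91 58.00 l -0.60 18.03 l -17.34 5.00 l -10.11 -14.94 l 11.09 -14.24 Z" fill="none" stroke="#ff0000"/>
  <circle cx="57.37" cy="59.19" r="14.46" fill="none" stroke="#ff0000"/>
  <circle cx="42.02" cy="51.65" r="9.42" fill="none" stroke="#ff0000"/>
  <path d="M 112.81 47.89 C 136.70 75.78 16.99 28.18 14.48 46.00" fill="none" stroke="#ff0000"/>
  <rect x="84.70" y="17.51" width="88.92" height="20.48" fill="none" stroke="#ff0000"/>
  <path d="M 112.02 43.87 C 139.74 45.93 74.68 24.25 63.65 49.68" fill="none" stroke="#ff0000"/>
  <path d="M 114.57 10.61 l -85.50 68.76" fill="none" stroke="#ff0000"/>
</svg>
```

Since the viewBox matches the mm dimensions, user units are millimetres directly. The only transform is the Y-flip y_m = 89.04 − y_svg.

Shape 1 is a regular polygon drawn with `<polygon>`. Its stroke #ff0000 means engrave at S285, F2736. After flipping Y the toolpath is (131.10,45.77) → (166.91,51.68) → (154.12,17.72) → (131.10,45.77), returning to the start.

Shape 2 is a regular polygon drawn with `<path>`. Its stroke #ff0000 means engrave at S285, F2736. After flipping Y the toolpath is (134.91,31.04) → (134.31,13.01) → (116.97,8.01) → (106.86,22.95) → (117.95,37.19) → (134.91,31.04), returning to the start.

Shape 3 is a circle drawn with `<circle>`. Its stroke #ff0000 means engrave at S285, F2736. After flipping Y the toolpath is (71.83,29.85) → (64.60,42.37) → (50.14,42.37) → (42.91,29.85) → (50.14,17.33) → (64.60,17.33) → (71.83,29.85), returning to the start.

Shape 4 is a circle drawn with `<circle>`. Its stroke #ff0000 means engrave at S285, F2736. After flipping Y the toolpath is (51.44,37.39) → (46.73,45.55) → (37.31,45.55) → (32.60,37.39) → (37.31,29.23) → (46.73,29.23) → (51.44,37.39), returning to the start.

Shape 5 is a cubic bezier drawn with `<path>`. Its stroke #ff0000 means engrave at S285, F2736. After flipping Y the toolpath is (112.81,41.15) → (98.49,33.20) → (46.40,44.27) → (14.48,43.04).

Shape 6 is a rectangle drawn with `<rect>`. Its stroke #ff0000 means engrave at S285, F2736. After flipping Y the toolpath is (84.70,71.53) → (173.62,71.53) → (173.62,51.05) → (84.70,51.05) → (84.70,71.53), returning to the start.

Shape 7 is a cubic bezier drawn with `<path>`. Its stroke #ff0000 means engrave at S285, F2736. After flipping Y the toolpath is (112.02,45.17) → (114.25,48.40) → (87.25,51.71) → (63.65,39.36).

Shape 8 is a line segment drawn with `<path>`. Its stroke #ff0000 means engrave at S285, F2736. After flipping Y the toolpath is (114.57,78.43) → (29.07,9.67).

G21
G90
G0 X131.10 Y45.77
M4 S285
G1 X166.91 Y51.68 F2736
G1 X154.12 Y17.72
G1 X131.10 Y45.77
M5
G0 X134.91 Y31.04
M4 S285
G1 X134.31 Y13.01 F2736
G1 X116.97 Y8.01
G1 X106.86 Y22.95
G1 X117.95 Y37.19
G1 X134.91 Y31.04
M5
G0 X71.83 Y29.85
M4 S285
G1 X64.60 Y42.37 F2736
G1 X50.14 Y42.37
G1 X42.91 Y29.85
G1 X50.14 Y17.33
G1 X64.60 Y17.33
G1 X71.83 Y29.85
M5
G0 X51.44 Y37.39
M4 S285
G1 X46.73 Y45.55 F2736
G1 X37.31 Y45.55
G1 X32.60 Y37.39
G1 X37.31 Y29.23
G1 X46.73 Y29.23
G1 X51.44 Y37.39
M5
G0 X112.81 Y41.15
M4 S285
G1 X98.49 Y33.20 F2736
G1 X46.40 Y44.27
G1 X14.48 Y43.04
M5
G0 X84.70 Y71.53
M4 S285
G1 X173.62 Y71.53 F2736
G1 X173.62 Y51.05
G1 X84.70 Y51.05
G1 X84.70 Y71.53
M5
G0 X112.02 Y45.17
M4 S285
G1 X114.25 Y48.40 F2736
G1 X87.25 Y51.71
G1 X63.65 Y39.36
M5
G0 X114.57 Y78.43
M4 S285
G1 X29.07 Y9.67 F2736
M5
G0 X0.00 Y0.00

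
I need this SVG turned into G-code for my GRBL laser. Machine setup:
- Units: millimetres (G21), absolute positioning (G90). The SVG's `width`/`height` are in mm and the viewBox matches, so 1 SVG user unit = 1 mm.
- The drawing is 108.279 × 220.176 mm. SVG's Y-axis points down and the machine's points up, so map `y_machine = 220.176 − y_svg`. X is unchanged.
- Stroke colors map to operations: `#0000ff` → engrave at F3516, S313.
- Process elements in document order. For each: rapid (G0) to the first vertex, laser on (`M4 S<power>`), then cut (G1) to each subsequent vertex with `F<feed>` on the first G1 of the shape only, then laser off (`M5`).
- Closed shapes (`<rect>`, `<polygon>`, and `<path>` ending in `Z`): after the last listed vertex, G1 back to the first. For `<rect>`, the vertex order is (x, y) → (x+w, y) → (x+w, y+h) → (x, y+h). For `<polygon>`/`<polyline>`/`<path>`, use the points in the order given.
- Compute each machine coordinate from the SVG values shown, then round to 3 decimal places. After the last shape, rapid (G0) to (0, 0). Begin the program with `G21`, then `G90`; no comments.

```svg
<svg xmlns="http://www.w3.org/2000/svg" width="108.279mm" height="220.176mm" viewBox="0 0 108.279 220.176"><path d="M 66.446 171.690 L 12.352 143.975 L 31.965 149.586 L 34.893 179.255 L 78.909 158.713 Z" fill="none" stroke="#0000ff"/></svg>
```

1 u = 1 mm; y_m = 220.176 − y.

[1] `<path>` closed polygon, #0000ff→engrave S313 F3516: (66.446,48.486) → (12.352,76.201) → (31.965,70.590) → (34.893,40.921) → (78.909,61.463) → (66.446,48.486) (closed)

G21
G90
G0 X66.446 Y48.486
M4 S313
G1 X12.352 Y76.201 F3516
G1 X31.965 Y70.590
G1 X34.893 Y40.921
G1 X78.909 Y61.463
G1 X66.446 Y48.486
M5
G0 X0.000 Y0.000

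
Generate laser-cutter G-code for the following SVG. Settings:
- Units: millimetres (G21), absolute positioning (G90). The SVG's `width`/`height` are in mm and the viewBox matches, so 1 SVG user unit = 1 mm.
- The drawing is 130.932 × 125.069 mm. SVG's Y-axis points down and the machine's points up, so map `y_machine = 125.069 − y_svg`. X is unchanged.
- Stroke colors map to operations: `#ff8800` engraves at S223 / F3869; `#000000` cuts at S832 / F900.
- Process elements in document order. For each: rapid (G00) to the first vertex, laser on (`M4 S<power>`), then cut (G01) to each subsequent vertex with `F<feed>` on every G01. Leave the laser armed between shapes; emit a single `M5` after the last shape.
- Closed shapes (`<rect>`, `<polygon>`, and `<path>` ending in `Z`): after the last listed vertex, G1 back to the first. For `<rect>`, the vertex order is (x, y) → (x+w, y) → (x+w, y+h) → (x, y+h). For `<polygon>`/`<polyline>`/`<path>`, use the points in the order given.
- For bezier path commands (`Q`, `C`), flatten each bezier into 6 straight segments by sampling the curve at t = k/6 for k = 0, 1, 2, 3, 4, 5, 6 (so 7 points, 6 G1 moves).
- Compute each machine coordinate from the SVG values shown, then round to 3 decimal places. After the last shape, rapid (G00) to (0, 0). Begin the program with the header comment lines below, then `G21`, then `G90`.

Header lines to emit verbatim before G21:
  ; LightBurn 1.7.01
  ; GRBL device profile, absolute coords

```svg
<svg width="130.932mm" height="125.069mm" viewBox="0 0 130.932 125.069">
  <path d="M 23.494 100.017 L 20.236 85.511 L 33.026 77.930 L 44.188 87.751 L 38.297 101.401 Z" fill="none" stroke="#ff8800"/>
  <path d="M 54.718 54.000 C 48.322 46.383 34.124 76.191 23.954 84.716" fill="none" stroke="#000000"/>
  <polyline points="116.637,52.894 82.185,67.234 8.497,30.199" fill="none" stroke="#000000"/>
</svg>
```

viewBox `0 0 130.932 125.069` with mm width/height → 1 unit = 1 mm. Flip: y_m = 125.069 − y_svg.

**Shape 1** — `<path>` regular polygon, stroke `#ff8800` → engrave (S223, F3869). Machine vertices: (23.494,25.052) → (20.236,39.558) → (33.026,47.139) → (44.188,37.318) → (38.297,23.668) → (23.494,25.052). Closed: final G1 returns to the first vertex.

**Shape 2** — `<path>` cubic bezier, stroke `#000000` → cut (S832, F900). Control points (SVG): P0=(54.718,54.000), P1=(48.322,46.383), P2=(34.124,76.191), P3=(23.954,84.716); sampled at t=k/6. Machine vertices: (54.718,71.069) → (50.925,72.031) → (46.159,68.385) → (40.751,61.764) → (35.029,53.798) → (29.320,46.117) → (23.954,40.353). Open path.

**Shape 3** — `<polyline>` open polyline, stroke `#000000` → cut (S832, F900). Machine vertices: (116.637,72.175) → (82.185,57.835) → (8.497,94.870). Open path.

; LightBurn 1.7.01
; GRBL device profile, absolute coords
G21
G90
G00 X23.494 Y25.052
M4 S223
G01 X20.236 Y39.558 F3869
G01 X33.026 Y47.139 F3869
G01 X44.188 Y37.318 F3869
G01 X38.297 Y23.668 F3869
G01 X23.494 Y25.052 F3869
G00 X54.718 Y71.069
M4 S832
G01 X50.925 Y72.031 F900
G01 X46.159 Y68.385 F900
G01 X40.751 Y61.764 F900
G01 X35.029 Y53.798 F900
G01 X29.320 Y46.117 F900
G01 X23.954 Y40.353 F900
G00 X116.637 Y72.175
M4 S832
G01 X82.185 Y57.835 F900
G01 X8.497 Y94.870 F900
M5
G00 X0.000 Y0.000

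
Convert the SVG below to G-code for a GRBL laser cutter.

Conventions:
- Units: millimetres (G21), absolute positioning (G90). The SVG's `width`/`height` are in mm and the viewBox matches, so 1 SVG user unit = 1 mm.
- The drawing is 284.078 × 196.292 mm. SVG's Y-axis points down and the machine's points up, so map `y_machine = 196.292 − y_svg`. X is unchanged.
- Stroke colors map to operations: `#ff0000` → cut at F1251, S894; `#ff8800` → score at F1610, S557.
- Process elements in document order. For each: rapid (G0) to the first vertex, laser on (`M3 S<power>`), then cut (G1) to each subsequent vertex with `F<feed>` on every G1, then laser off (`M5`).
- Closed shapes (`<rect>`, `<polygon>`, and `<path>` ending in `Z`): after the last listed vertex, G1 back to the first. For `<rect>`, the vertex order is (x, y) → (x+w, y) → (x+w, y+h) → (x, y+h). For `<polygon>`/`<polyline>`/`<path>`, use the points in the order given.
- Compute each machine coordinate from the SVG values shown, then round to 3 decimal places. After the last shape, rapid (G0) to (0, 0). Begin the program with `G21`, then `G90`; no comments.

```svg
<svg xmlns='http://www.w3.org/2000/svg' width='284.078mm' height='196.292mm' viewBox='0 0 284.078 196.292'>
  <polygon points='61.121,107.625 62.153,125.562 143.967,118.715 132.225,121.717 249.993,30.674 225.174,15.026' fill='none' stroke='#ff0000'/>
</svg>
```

viewBox `0 0 284.078 196.292` with mm width/height → 1 unit = 1 mm. Flip: y_m = 196.292 − y_svg.

**Shape 1** — `<polygon>` closed polygon, stroke `#ff0000` → cut (S894, F1251). Machine vertices: (61.121,88.667) → (62.153,70.730) → (143.967,77.577) → (132.225,74.575) → (249.993,165.618) → (225.174,181.266) → (61.121,88.667). Closed: final G1 returns to the first vertex.

G21
G90
G0 X61.121 Y88.667
M3 S894
G1 X62.153 Y70.730 F1251
G1 X143.967 Y77.577 F1251
G1 X132.225 Y74.575 F1251
G1 X249.993 Y165.618 F1251
G1 X225.174 Y181.266 F1251
G1 X61.121 Y88.667 F1251
M5
G0 X0.000 Y0.000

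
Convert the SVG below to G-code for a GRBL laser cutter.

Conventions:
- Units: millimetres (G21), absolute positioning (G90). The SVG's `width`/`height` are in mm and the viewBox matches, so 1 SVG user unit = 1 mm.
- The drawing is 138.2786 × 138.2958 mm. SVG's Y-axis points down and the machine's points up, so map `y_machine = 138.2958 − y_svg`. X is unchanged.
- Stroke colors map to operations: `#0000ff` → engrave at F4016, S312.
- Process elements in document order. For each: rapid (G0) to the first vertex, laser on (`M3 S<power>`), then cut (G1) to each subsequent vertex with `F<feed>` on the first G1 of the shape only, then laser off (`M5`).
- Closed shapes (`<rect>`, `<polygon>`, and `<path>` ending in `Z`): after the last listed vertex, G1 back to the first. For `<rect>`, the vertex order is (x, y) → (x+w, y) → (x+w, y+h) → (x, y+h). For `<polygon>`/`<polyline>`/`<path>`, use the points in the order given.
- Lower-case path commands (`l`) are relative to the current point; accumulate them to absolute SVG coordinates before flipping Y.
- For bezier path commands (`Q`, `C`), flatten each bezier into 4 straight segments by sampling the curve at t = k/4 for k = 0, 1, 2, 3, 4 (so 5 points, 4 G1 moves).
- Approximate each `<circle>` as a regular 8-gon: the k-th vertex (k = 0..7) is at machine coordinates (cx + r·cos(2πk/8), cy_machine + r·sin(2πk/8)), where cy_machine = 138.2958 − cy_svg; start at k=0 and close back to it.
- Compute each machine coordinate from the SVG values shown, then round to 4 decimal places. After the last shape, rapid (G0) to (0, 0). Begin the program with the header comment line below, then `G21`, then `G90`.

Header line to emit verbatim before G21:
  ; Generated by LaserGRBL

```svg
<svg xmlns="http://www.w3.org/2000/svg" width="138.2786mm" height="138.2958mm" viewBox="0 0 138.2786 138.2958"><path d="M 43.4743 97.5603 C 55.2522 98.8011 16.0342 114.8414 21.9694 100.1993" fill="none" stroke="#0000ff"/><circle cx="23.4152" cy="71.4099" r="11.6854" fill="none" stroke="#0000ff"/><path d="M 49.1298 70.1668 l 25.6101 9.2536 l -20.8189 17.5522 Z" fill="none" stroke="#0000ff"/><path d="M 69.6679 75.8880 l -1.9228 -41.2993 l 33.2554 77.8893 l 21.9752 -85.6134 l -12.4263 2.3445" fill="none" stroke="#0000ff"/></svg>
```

Since the viewBox matches the mm dimensions, user units are millimetres directly. The only transform is the Y-flip y_m = 138.2958 − y_svg.

Shape 1 is a cubic bezier drawn with `<path>`. Its stroke #0000ff means engrave at S312, F4016. After flipping Y the toolpath is (43.4743,40.7355) → (44.2483,37.7406) → (34.9129,33.4599) → (24.4819,32.1572) → (21.9694,38.0965).

Shape 2 is a circle drawn with `<circle>`. Its stroke #0000ff means engrave at S312, F4016. After flipping Y the toolpath is (35.1006,66.8859) → (31.6780,75.1487) → (23.4152,78.5713) → (15.1524,75.1487) → (11.7298,66.8859) → (15.1524,58.6231) → (23.4152,55.2005) → (31.6780,58.6231) → (35.1006,66.8859), returning to the start.

Shape 3 is a regular polygon drawn with `<path>`. Its stroke #0000ff means engrave at S312, F4016. After flipping Y the toolpath is (49.1298,68.1290) → (74.7399,58.8754) → (53.9210,41.3232) → (49.1298,68.1290), returning to the start.

Shape 4 is a open polyline drawn with `<path>`. Its stroke #0000ff means engrave at S312, F4016. After flipping Y the toolpath is (69.6679,62.4078) → (67.7451,103.7071) → (101.0005,25.8178) → (122.9757,111.4312) → (110.5494,109.0867).

; Generated by LaserGRBL
G21
G90
G0 X43.4743 Y40.7355
M3 S312
G1 X44.2483 Y37.7406 F4016
G1 X34.9129 Y33.4599
G1 X24.4819 Y32.1572
G1 X21.9694 Y38.0965
M5
G0 X35.1006 Y66.8859
M3 S312
G1 X31.6780 Y75.1487 F4016
G1 X23.4152 Y78.5713
G1 X15.1524 Y75.1487
G1 X11.7298 Y66.8859
G1 X15.1524 Y58.6231
G1 X23.4152 Y55.2005
G1 X31.6780 Y58.6231
G1 X35.1006 Y66.8859
M5
G0 X49.1298 Y68.1290
M3 S312
G1 X74.7399 Y58.8754 F4016
G1 X53.9210 Y41.3232
G1 X49.1298 Y68.1290
M5
G0 X69.6679 Y62.4078
M3 S312
G1 X67.7451 Y103.7071 F4016
G1 X101.0005 Y25.8178
G1 X122.9757 Y111.4312
G1 X110.5494 Y109.0867
M5
G0 X0.0000 Y0.0000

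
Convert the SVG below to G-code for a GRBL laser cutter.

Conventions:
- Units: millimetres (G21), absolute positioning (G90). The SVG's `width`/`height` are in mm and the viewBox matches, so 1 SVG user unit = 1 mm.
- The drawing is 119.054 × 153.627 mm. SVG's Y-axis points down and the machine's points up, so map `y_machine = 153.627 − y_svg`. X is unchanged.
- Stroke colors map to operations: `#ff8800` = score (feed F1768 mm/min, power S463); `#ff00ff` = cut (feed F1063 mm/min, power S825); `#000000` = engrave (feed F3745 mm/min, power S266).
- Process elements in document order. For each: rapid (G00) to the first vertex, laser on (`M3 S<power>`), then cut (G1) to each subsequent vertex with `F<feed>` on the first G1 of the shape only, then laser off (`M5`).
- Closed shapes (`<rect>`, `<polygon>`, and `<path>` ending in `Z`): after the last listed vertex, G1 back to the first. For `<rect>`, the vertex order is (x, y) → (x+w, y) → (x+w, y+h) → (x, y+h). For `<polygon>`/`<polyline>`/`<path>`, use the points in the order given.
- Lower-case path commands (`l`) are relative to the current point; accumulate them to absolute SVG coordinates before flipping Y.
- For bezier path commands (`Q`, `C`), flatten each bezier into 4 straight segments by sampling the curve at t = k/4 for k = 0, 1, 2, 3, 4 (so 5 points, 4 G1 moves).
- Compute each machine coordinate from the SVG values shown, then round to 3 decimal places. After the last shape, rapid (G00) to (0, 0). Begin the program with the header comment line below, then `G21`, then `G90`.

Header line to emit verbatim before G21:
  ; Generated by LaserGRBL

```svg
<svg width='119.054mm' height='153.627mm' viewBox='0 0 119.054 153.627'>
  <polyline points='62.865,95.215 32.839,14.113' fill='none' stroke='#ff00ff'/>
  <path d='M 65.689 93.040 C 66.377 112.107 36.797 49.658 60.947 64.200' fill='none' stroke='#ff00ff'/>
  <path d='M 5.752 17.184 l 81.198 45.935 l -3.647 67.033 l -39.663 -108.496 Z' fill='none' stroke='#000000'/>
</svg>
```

viewBox `0 0 119.054 153.627` with mm width/height → 1 unit = 1 mm. Flip: y_m = 153.627 − y_svg.

**Shape 1** — `<polyline>` line segment, stroke `#ff00ff` → cut (S825, F1063). Machine vertices: (62.865,58.412) → (32.839,139.514). Open path.

**Shape 2** — `<path>` cubic bezier, stroke `#ff00ff` → cut (S825, F1063). Control points (SVG): P0=(65.689,93.040), P1=(66.377,112.107), P2=(36.797,49.658), P3=(60.947,64.200); sampled at t=k/4. Machine vertices: (65.689,60.587) → (61.842,59.094) → (54.520,73.310) → (51.596,88.374) → (60.947,89.427). Open path.

**Shape 3** — `<path>` closed polygon, stroke `#000000` → engrave (S266, F3745). Machine vertices: (5.752,136.443) → (86.950,90.508) → (83.303,23.475) → (43.640,131.971) → (5.752,136.443). Closed: final G1 returns to the first vertex.

; Generated by LaserGRBL
G21
G90
G00 X62.865 Y58.412
M3 S825
G1 X32.839 Y139.514 F1063
M5
G00 X65.689 Y60.587
M3 S825
G1 X61.842 Y59.094 F1063
G1 X54.520 Y73.310
G1 X51.596 Y88.374
G1 X60.947 Y89.427
M5
G00 X5.752 Y136.443
M3 S266
G1 X86.950 Y90.508 F3745
G1 X83.303 Y23.475
G1 X43.640 Y131.971
G1 X5.752 Y136.443
M5
G00 X0.000 Y0.000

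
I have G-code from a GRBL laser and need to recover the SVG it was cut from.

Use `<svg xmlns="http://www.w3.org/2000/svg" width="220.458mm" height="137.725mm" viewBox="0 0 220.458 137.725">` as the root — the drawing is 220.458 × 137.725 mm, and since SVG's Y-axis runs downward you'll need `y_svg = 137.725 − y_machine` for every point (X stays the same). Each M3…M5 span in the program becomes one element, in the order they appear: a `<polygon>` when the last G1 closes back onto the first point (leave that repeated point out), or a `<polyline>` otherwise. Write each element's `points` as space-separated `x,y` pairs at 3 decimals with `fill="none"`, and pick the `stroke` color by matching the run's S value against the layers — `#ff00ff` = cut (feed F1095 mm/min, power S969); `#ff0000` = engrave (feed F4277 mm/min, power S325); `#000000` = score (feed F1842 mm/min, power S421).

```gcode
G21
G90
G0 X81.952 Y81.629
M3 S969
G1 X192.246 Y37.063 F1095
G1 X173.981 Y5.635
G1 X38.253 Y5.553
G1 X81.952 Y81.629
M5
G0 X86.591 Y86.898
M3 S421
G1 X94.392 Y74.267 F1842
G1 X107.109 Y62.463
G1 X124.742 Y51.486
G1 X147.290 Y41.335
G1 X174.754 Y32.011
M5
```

<svg xmlns="http://www.w3.org/2000/svg" width="220.458mm" height="137.725mm" viewBox="0 0 220.458 137.725">
  <polygon points="81.952,56.096 192.246,100.662 173.981,132.090 38.253,132.172" fill="none" stroke="#ff00ff"/>
  <polyline points="86.591,50.827 94.392,63.458 107.109,75.262 124.742,86.239 147.290,96.390 174.754,105.714" fill="none" stroke="#000000"/>
</svg>

Each laser-on run becomes one SVG element. Flip Y back into SVG space with y_svg = 137.725 − y_machine.

Run 1: S969 ⇒ cut layer `#ff00ff`. The run returns to its start, so emit a `<polygon>` with points (Y-flipped): 81.952,56.096 192.246,100.662 173.981,132.090 38.253,132.172.

Run 2: power S421 maps to stroke `#000000` (score). The run is open, so emit a `<polyline>` with points (Y-flipped): 86.591,50.827 94.392,63.458 107.109,75.262 124.742,86.239 147.290,96.390 174.754,105.714.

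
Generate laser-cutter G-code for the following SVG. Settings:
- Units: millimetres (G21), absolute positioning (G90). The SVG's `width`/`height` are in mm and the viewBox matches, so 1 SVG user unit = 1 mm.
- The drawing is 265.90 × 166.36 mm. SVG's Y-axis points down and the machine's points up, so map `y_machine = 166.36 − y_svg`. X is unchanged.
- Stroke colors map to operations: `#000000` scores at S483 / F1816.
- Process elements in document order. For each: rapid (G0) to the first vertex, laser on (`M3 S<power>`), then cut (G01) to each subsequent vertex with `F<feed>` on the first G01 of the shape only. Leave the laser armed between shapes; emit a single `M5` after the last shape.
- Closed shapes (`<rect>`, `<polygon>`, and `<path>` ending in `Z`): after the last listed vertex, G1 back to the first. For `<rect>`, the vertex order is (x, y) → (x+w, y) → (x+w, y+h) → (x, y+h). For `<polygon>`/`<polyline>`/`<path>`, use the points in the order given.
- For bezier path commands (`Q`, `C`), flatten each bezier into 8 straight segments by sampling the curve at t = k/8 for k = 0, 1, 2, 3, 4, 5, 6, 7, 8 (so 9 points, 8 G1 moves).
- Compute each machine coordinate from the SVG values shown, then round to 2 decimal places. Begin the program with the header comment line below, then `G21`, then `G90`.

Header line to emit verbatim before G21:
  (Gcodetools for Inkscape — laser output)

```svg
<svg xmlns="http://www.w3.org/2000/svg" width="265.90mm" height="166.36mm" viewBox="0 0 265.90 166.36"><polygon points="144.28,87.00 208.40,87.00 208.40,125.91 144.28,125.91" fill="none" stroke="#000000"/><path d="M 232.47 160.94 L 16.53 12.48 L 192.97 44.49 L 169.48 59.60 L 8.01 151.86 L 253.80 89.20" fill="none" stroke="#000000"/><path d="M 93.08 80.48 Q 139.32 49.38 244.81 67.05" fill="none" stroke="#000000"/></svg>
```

viewBox `0 0 265.90 166.36` with mm width/height → 1 unit = 1 mm. Flip: y_m = 166.36 − y_svg.

**Shape 1** — `<polygon>` rectangle, stroke `#000000` → score (S483, F1816). Machine vertices: (144.28,79.36) → (208.40,79.36) → (208.40,40.45) → (144.28,40.45) → (144.28,79.36). Closed: final G1 returns to the first vertex.

**Shape 2** — `<path>` open polyline, stroke `#000000` → score (S483, F1816). Machine vertices: (232.47,5.42) → (16.53,153.88) → (192.97,121.87) → (169.48,106.76) → (8.01,14.50) → (253.80,77.16). Open path.

**Shape 3** — `<path>` quadratic bezier, stroke `#000000` → score (S483, F1816). Control points (SVG): P0=(93.08,80.48), P1=(139.32,49.38), P2=(244.81,67.05); sampled at t=k/8. Machine vertices: (93.08,85.88) → (105.57,92.89) → (119.90,98.38) → (136.09,102.35) → (154.13,104.79) → (174.02,105.70) → (195.77,105.10) → (219.36,102.97) → (244.81,99.31). Open path.

(Gcodetools for Inkscape — laser output)
G21
G90
G0 X144.28 Y79.36
M3 S483
G01 X208.40 Y79.36 F1816
G01 X208.40 Y40.45
G01 X144.28 Y40.45
G01 X144.28 Y79.36
G0 X232.47 Y5.42
M3 S483
G01 X16.53 Y153.88 F1816
G01 X192.97 Y121.87
G01 X169.48 Y106.76
G01 X8.01 Y14.50
G01 X253.80 Y77.16
G0 X93.08 Y85.88
M3 S483
G01 X105.57 Y92.89 F1816
G01 X119.90 Y98.38
G01 X136.09 Y102.35
G01 X154.13 Y104.79
G01 X174.02 Y105.70
G01 X195.77 Y105.10
G01 X219.36 Y102.97
G01 X244.81 Y99.31
M5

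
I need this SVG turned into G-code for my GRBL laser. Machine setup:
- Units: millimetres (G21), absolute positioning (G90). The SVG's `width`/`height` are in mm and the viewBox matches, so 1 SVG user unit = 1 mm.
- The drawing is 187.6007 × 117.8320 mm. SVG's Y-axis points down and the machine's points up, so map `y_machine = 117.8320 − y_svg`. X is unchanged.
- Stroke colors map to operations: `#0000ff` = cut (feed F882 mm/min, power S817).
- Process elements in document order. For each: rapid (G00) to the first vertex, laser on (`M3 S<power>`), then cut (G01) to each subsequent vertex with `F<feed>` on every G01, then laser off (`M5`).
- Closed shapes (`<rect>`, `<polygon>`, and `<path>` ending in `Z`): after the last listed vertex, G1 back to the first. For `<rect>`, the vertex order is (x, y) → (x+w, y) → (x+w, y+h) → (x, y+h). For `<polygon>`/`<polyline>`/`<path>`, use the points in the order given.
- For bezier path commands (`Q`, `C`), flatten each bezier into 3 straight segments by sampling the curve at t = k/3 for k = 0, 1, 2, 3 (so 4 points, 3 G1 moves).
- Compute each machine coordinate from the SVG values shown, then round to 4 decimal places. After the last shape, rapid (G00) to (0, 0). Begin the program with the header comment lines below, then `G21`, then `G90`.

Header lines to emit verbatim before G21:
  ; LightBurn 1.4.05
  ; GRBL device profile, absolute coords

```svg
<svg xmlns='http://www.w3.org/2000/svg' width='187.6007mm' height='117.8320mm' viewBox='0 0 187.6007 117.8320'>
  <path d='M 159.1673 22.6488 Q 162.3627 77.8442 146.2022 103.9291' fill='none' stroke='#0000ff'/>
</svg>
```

; LightBurn 1.4.05
; GRBL device profile, absolute coords
G21
G90
G00 X159.1673 Y95.1832
M3 S817
G01 X159.1469 Y61.6208 F882
G01 X154.8252 Y34.5273 F882
G01 X146.2022 Y13.9029 F882
M5
G00 X0.0000 Y0.0000

1 u = 1 mm; y_m = 117.8320 − y.

[1] `<path>` quadratic bezier, #0000ff→cut S817 F882: (159.1673,95.1832) → (159.1469,61.6208) → (154.8252,34.5273) → (146.2022,13.9029)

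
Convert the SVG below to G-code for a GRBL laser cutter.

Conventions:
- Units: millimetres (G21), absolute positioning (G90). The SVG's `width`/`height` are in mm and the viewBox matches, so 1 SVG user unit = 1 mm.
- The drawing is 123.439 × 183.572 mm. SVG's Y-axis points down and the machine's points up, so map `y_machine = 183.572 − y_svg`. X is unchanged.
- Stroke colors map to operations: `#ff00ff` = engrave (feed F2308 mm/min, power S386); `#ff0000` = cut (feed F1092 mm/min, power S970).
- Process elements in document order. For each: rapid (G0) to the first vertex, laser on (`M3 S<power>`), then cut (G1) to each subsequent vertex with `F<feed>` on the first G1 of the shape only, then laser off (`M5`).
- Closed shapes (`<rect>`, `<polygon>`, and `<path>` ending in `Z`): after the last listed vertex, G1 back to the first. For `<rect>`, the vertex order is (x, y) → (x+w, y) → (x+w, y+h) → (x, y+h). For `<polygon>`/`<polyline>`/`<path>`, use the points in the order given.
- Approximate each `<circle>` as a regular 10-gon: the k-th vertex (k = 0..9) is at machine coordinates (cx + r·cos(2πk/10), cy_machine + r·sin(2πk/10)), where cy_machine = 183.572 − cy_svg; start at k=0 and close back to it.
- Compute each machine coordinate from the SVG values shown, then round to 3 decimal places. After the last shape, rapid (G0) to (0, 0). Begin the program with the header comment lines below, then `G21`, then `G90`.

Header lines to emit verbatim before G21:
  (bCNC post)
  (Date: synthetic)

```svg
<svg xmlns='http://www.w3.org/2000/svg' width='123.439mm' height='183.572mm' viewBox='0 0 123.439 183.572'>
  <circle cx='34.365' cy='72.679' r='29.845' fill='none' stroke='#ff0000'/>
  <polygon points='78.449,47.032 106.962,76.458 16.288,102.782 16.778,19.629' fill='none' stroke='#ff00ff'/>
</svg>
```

viewBox `0 0 123.439 183.572` with mm width/height → 1 unit = 1 mm. Flip: y_m = 183.572 − y_svg.

**Shape 1** — `<circle>` circle, stroke `#ff0000` → cut (S970, F1092). Machine vertices: (64.210,110.893) → (58.510,128.435) → (43.588,139.277) → (25.142,139.277) → (10.220,128.435) → (4.520,110.893) → (10.220,93.351) → (25.142,82.509) → (43.588,82.509) → (58.510,93.351) → (64.210,110.893). Closed: final G1 returns to the first vertex.

**Shape 2** — `<polygon>` closed polygon, stroke `#ff00ff` → engrave (S386, F2308). Machine vertices: (78.449,136.540) → (106.962,107.114) → (16.288,80.790) → (16.778,163.943) → (78.449,136.540). Closed: final G1 returns to the first vertex.

(bCNC post)
(Date: synthetic)
G21
G90
G0 X64.210 Y110.893
M3 S970
G1 X58.510 Y128.435 F1092
G1 X43.588 Y139.277
G1 X25.142 Y139.277
G1 X10.220 Y128.435
G1 X4.520 Y110.893
G1 X10.220 Y93.351
G1 X25.142 Y82.509
G1 X43.588 Y82.509
G1 X58.510 Y93.351
G1 X64.210 Y110.893
M5
G0 X78.449 Y136.540
M3 S386
G1 X106.962 Y107.114 F2308
G1 X16.288 Y80.790
G1 X16.778 Y163.943
G1 X78.449 Y136.540
M5
G0 X0.000 Y0.000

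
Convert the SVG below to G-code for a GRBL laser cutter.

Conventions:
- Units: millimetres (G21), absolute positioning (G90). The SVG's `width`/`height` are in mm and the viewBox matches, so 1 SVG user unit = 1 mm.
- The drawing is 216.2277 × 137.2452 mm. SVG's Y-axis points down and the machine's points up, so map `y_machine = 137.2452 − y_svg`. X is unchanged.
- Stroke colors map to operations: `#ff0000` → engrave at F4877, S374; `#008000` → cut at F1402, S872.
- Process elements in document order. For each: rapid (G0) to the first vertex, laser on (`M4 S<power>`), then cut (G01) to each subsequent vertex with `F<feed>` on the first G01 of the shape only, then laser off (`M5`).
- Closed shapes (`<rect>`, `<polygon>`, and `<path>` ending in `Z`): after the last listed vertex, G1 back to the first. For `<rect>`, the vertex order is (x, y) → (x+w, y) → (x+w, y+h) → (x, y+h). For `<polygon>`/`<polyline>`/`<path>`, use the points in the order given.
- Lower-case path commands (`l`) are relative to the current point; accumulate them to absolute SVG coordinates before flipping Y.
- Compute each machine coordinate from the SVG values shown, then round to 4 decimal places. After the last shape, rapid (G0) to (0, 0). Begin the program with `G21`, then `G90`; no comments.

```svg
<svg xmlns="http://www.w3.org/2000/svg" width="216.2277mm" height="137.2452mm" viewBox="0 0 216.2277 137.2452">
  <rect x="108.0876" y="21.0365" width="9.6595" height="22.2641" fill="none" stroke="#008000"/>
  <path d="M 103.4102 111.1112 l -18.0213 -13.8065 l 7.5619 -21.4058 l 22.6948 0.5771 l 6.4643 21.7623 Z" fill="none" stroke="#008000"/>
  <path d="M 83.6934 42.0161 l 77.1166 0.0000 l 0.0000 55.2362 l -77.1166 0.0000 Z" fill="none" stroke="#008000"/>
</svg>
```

1 u = 1 mm; y_m = 137.2452 − y.

[1] `<rect>` rectangle, #008000→cut S872 F1402: (108.0876,116.2087) → (117.7471,116.2087) → (117.7471,93.9446) → (108.0876,93.9446) → (108.0876,116.2087) (closed)

[2] `<path>` regular polygon, #008000→cut S872 F1402: (103.4102,26.1340) → (85.3889,39.9405) → (92.9508,61.3463) → (115.6456,60.7692) → (122.1099,39.0069) → (103.4102,26.1340) (closed)

[3] `<path>` rectangle, #008000→cut S872 F1402: (83.6934,95.2291) → (160.8100,95.2291) → (160.8100,39.9929) → (83.6934,39.9929) → (83.6934,95.2291) (closed)

G21
G90
G0 X108.0876 Y116.2087
M4 S872
G01 X117.7471 Y116.2087 F1402
G01 X117.7471 Y93.9446
G01 X108.0876 Y93.9446
G01 X108.0876 Y116.2087
M5
G0 X103.4102 Y26.1340
M4 S872
G01 X85.3889 Y39.9405 F1402
G01 X92.9508 Y61.3463
G01 X115.6456 Y60.7692
G01 X122.1099 Y39.0069
G01 X103.4102 Y26.1340
M5
G0 X83.6934 Y95.2291
M4 S872
G01 X160.8100 Y95.2291 F1402
G01 X160.8100 Y39.9929
G01 X83.6934 Y39.9929
G01 X83.6934 Y95.2291
M5
G0 X0.0000 Y0.0000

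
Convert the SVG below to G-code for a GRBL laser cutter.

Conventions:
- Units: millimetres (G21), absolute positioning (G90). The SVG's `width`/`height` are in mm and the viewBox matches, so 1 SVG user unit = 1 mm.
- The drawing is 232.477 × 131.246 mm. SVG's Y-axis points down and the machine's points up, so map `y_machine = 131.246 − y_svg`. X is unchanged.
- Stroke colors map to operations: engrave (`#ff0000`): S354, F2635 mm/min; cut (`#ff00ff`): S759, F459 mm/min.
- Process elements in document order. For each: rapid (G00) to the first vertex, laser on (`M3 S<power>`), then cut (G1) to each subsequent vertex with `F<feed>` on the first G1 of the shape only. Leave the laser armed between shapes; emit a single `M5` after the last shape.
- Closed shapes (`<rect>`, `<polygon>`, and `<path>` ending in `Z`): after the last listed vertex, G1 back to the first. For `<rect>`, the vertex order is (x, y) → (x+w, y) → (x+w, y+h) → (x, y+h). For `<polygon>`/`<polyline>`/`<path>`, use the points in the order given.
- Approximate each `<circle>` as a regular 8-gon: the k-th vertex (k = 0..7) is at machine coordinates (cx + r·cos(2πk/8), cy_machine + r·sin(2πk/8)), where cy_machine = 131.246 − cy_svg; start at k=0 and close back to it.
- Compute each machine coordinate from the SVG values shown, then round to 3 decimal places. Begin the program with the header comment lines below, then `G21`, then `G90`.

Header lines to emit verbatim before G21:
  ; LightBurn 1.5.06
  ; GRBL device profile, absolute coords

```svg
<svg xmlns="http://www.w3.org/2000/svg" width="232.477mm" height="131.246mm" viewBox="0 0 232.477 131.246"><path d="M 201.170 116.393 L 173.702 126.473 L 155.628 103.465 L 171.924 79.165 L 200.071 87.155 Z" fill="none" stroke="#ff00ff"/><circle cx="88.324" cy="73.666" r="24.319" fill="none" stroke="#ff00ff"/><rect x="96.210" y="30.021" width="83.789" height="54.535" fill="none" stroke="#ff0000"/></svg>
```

; LightBurn 1.5.06
; GRBL device profile, absolute coords
G21
G90
G00 X201.170 Y14.853
M3 S759
G1 X173.702 Y4.773 F459
G1 X155.628 Y27.781
G1 X171.924 Y52.081
G1 X200.071 Y44.091
G1 X201.170 Y14.853
G00 X112.643 Y57.580
M3 S759
G1 X105.520 Y74.776 F459
G1 X88.324 Y81.899
G1 X71.128 Y74.776
G1 X64.005 Y57.580
G1 X71.128 Y40.384
G1 X88.324 Y33.261
G1 X105.520 Y40.384
G1 X112.643 Y57.580
G00 X96.210 Y101.225
M3 S354
G1 X179.999 Y101.225 F2635
G1 X179.999 Y46.690
G1 X96.210 Y46.690
G1 X96.210 Y101.225
M5

1 u = 1 mm; y_m = 131.246 − y.

[1] `<path>` regular polygon, #ff00ff→cut S759 F459: (201.170,14.853) → (173.702,4.773) → (155.628,27.781) → (171.924,52.081) → (200.071,44.091) → (201.170,14.853) (closed)

[2] `<circle>` circle, #ff00ff→cut S759 F459: (112.643,57.580) → (105.520,74.776) → (88.324,81.899) → (71.128,74.776) → (64.005,57.580) → (71.128,40.384) → (88.324,33.261) → (105.520,40.384) → (112.643,57.580) (closed)

[3] `<rect>` rectangle, #ff0000→engrave S354 F2635: (96.210,101.225) → (179.999,101.225) → (179.999,46.690) → (96.210,46.690) → (96.210,101.225) (closed)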